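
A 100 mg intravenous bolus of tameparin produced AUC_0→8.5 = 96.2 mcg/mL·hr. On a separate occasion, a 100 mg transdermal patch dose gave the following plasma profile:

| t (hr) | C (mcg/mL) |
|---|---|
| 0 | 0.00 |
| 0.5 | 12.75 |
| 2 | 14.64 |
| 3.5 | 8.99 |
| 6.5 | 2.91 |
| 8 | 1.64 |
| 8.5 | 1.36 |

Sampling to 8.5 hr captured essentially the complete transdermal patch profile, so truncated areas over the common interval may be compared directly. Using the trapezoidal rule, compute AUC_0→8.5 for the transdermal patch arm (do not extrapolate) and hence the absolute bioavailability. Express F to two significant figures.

Trapezoidal AUC_0→8.5 (transdermal patch):
  [0→0.5]: (0.00+12.75)/2 × 0.5 = 3.1875
  [0.5→2]: (12.75+14.64)/2 × 1.5 = 20.5425
  [2→3.5]: (14.64+8.99)/2 × 1.5 = 17.7225
  [3.5→6.5]: (8.99+2.91)/2 × 3 = 17.85
  [6.5→8]: (2.91+1.64)/2 × 1.5 = 3.4125
  [8→8.5]: (1.64+1.36)/2 × 0.5 = 0.75
  Sum = 63.465 mcg/mL·hr
F = (AUC_ev/D_ev)/(AUC_iv/D_iv) = (63.465/100)/(96.2/100) = 0.63465/0.962 = 0.6597

F = 0.66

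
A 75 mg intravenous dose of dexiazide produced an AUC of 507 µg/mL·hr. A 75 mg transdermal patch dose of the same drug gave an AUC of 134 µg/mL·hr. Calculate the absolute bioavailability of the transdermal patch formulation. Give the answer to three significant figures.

F = (AUC_ev / D_ev) / (AUC_iv / D_iv)
  = (134/75) / (507/75)
  = 1.78667 / 6.76 = 0.2643

F = 0.264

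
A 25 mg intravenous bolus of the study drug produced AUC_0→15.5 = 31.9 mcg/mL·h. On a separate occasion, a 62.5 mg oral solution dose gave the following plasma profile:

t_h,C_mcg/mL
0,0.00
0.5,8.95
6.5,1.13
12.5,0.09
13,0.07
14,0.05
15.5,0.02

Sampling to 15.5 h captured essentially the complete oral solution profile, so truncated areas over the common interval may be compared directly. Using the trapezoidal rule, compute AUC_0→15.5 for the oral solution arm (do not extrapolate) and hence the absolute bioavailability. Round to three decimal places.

F = 0.455

Trapezoidal AUC_0→15.5 (oral solution):
  [0→0.5]: (0.00+8.95)/2 × 0.5 = 2.2375
  [0.5→6.5]: (8.95+1.13)/2 × 6 = 30.24
  [6.5→12.5]: (1.13+0.09)/2 × 6 = 3.66
  [12.5→13]: (0.09+0.07)/2 × 0.5 = 0.04
  [13→14]: (0.07+0.05)/2 × 1 = 0.06
  [14→15.5]: (0.05+0.02)/2 × 1.5 = 0.0525
  Sum = 36.29 mcg/mL·h
F = (AUC_ev/D_ev)/(AUC_iv/D_iv) = (36.29/62.5)/(31.9/25) = 0.58064/1.276 = 0.4550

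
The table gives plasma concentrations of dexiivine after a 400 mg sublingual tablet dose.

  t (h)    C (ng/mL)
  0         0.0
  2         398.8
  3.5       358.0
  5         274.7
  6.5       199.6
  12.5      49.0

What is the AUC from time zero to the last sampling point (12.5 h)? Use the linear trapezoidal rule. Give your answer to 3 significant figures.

AUC = 2540 ng/mL·h

Trapezoidal AUC_0→12.5:
  [0→2]: (0.0+398.8)/2 × 2 = 398.8
  [2→3.5]: (398.8+358.0)/2 × 1.5 = 567.6
  [3.5→5]: (358.0+274.7)/2 × 1.5 = 474.525
  [5→6.5]: (274.7+199.6)/2 × 1.5 = 355.725
  [6.5→12.5]: (199.6+49.0)/2 × 6 = 745.8
  Sum = 2542.45 ng/mL·h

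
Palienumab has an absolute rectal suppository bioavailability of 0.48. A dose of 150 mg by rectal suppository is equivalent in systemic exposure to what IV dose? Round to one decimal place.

Systemic exposure from an extravascular dose = F × D_ev, so the equivalent IV dose is F × D_ev.
D_iv = F × D_ev = 0.48 × 150 = 72 mg

D_iv = 72.0 mg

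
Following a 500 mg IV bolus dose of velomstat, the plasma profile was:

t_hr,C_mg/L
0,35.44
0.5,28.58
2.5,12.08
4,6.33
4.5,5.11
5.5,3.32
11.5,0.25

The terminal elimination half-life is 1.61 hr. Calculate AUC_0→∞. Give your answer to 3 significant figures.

Trapezoidal AUC_0→11.5:
  [0→0.5]: (35.44+28.58)/2 × 0.5 = 16.005
  [0.5→2.5]: (28.58+12.08)/2 × 2 = 40.66
  [2.5→4]: (12.08+6.33)/2 × 1.5 = 13.8075
  [4→4.5]: (6.33+5.11)/2 × 0.5 = 2.86
  [4.5→5.5]: (5.11+3.32)/2 × 1 = 4.215
  [5.5→11.5]: (3.32+0.25)/2 × 6 = 10.71
  Sum = 88.2575 mg/L·hr
k_e = ln2 / t½ = 0.693147 / 1.61 = 0.4305 hr^-1
Extrapolated tail: C_last / k_e = 0.25 / 0.4305 = 0.581
AUC_0→∞ = 88.2575 + 0.581 = 88.8385 mg/L·hr

AUC = 88.8 mg/L·hr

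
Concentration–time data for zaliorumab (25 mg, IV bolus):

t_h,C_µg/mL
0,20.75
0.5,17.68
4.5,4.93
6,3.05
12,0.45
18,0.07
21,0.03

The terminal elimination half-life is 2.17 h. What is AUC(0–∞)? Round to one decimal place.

Trapezoidal AUC_0→21:
  [0→0.5]: (20.75+17.68)/2 × 0.5 = 9.6075
  [0.5→4.5]: (17.68+4.93)/2 × 4 = 45.22
  [4.5→6]: (4.93+3.05)/2 × 1.5 = 5.985
  [6→12]: (3.05+0.45)/2 × 6 = 10.5
  [12→18]: (0.45+0.07)/2 × 6 = 1.56
  [18→21]: (0.07+0.03)/2 × 3 = 0.15
  Sum = 73.0225 µg/mL·h
k_e = ln2 / t½ = 0.693147 / 2.17 = 0.3194 h^-1
Extrapolated tail: C_last / k_e = 0.03 / 0.3194 = 0.094
AUC_0→∞ = 73.0225 + 0.094 = 73.1165 µg/mL·h

AUC = 73.1 µg/mL·h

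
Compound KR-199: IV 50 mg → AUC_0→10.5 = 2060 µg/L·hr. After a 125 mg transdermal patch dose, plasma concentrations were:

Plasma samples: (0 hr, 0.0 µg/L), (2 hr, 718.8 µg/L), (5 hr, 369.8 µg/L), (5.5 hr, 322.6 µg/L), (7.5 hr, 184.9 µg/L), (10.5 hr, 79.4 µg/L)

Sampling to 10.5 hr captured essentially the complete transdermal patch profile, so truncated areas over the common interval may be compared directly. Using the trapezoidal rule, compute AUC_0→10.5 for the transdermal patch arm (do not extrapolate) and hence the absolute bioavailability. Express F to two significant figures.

Trapezoidal AUC_0→10.5 (transdermal patch):
  [0→2]: (0.0+718.8)/2 × 2 = 718.8
  [2→5]: (718.8+369.8)/2 × 3 = 1632.9
  [5→5.5]: (369.8+322.6)/2 × 0.5 = 173.1
  [5.5→7.5]: (322.6+184.9)/2 × 2 = 507.5
  [7.5→10.5]: (184.9+79.4)/2 × 3 = 396.45
  Sum = 3428.75 µg/L·hr
F = (AUC_ev/D_ev)/(AUC_iv/D_iv) = (3428.75/125)/(2060/50) = 27.43/41.2 = 0.6658

F = 0.67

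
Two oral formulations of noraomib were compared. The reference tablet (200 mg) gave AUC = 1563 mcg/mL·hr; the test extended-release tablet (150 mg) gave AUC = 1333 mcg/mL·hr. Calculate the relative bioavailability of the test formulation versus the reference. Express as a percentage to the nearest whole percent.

F_rel = (AUC_test/D_test) / (AUC_ref/D_ref)
      = (1333/150) / (1563/200)
      = 8.88667 / 7.815 = 1.1371 = 113.71%

F_rel = 114%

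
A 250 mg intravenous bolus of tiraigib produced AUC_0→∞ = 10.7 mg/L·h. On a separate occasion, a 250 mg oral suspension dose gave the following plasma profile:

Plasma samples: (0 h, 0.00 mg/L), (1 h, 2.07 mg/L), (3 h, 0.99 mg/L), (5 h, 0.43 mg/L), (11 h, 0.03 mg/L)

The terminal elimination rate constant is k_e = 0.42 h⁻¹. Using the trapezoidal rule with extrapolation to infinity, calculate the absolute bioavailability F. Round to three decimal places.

F = 0.651

Trapezoidal AUC_0→11 (oral suspension):
  [0→1]: (0.00+2.07)/2 × 1 = 1.035
  [1→3]: (2.07+0.99)/2 × 2 = 3.06
  [3→5]: (0.99+0.43)/2 × 2 = 1.42
  [5→11]: (0.43+0.03)/2 × 6 = 1.38
  Sum = 6.895 mg/L·h
Tail: C_last/k_e = 0.03/0.42 = 0.071
AUC_0→∞ (oral suspension) = 6.895 + 0.071 = 6.966 mg/L·h
F = (AUC_ev/D_ev)/(AUC_iv/D_iv) = (6.966/250)/(10.7/250) = 0.027864/0.0428 = 0.6510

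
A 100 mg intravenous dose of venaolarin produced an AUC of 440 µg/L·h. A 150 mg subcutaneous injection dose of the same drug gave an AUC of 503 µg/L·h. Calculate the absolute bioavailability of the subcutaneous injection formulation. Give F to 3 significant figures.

F = (AUC_ev / D_ev) / (AUC_iv / D_iv)
  = (503/150) / (440/100)
  = 3.35333 / 4.4 = 0.7621

F = 0.762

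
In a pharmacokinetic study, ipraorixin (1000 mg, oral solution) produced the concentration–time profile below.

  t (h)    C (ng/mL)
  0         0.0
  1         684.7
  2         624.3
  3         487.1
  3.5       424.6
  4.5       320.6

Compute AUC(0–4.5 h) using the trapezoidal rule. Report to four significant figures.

AUC = 2153 ng/mL·h

Trapezoidal AUC_0→4.5:
  [0→1]: (0.0+684.7)/2 × 1 = 342.35
  [1→2]: (684.7+624.3)/2 × 1 = 654.5
  [2→3]: (624.3+487.1)/2 × 1 = 555.7
  [3→3.5]: (487.1+424.6)/2 × 0.5 = 227.925
  [3.5→4.5]: (424.6+320.6)/2 × 1 = 372.6
  Sum = 2153.075 ng/mL·h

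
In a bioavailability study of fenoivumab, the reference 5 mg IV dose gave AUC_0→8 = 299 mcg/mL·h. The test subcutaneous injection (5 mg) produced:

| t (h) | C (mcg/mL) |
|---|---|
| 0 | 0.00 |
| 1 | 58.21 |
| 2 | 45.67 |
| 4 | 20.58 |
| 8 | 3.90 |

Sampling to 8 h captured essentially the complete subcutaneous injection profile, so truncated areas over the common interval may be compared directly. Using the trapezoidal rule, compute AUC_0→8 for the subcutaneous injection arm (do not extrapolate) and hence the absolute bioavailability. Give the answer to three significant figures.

Trapezoidal AUC_0→8 (subcutaneous injection):
  [0→1]: (0.00+58.21)/2 × 1 = 29.105
  [1→2]: (58.21+45.67)/2 × 1 = 51.94
  [2→4]: (45.67+20.58)/2 × 2 = 66.25
  [4→8]: (20.58+3.90)/2 × 4 = 48.96
  Sum = 196.255 mcg/mL·h
F = (AUC_ev/D_ev)/(AUC_iv/D_iv) = (196.255/5)/(299/5) = 39.251/59.8 = 0.6564

F = 0.656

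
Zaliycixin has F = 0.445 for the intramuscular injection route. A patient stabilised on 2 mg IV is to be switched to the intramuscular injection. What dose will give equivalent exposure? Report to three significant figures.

For equal systemic exposure: F × D_ev = D_iv
D_ev = D_iv / F = 2 / 0.445 = 4.49438 mg

D_intramuscular = 4.49 mg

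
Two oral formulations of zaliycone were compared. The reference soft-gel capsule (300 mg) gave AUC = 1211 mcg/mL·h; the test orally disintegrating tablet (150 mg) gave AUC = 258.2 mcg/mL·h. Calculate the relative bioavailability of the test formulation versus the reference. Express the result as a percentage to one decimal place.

F_rel = 42.6%

F_rel = (AUC_test/D_test) / (AUC_ref/D_ref)
      = (258.2/150) / (1211/300)
      = 1.72133 / 4.03667 = 0.4264 = 42.64%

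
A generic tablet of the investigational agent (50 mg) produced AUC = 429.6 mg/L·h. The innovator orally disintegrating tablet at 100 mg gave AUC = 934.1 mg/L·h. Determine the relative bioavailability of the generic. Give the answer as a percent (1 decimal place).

F_rel = (AUC_test/D_test) / (AUC_ref/D_ref)
      = (429.6/50) / (934.1/100)
      = 8.592 / 9.341 = 0.9198 = 91.98%

F_rel = 92.0%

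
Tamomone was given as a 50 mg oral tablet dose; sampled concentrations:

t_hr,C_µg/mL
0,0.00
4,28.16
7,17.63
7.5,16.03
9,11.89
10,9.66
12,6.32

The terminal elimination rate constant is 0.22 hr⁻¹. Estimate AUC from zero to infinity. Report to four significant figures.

Trapezoidal AUC_0→12:
  [0→4]: (0.00+28.16)/2 × 4 = 56.32
  [4→7]: (28.16+17.63)/2 × 3 = 68.685
  [7→7.5]: (17.63+16.03)/2 × 0.5 = 8.415
  [7.5→9]: (16.03+11.89)/2 × 1.5 = 20.94
  [9→10]: (11.89+9.66)/2 × 1 = 10.775
  [10→12]: (9.66+6.32)/2 × 2 = 15.98
  Sum = 181.115 µg/mL·hr
Extrapolated tail: C_last / k_e = 6.32 / 0.22 = 28.727
AUC_0→∞ = 181.115 + 28.727 = 209.842 µg/mL·hr

AUC = 209.8 µg/mL·hr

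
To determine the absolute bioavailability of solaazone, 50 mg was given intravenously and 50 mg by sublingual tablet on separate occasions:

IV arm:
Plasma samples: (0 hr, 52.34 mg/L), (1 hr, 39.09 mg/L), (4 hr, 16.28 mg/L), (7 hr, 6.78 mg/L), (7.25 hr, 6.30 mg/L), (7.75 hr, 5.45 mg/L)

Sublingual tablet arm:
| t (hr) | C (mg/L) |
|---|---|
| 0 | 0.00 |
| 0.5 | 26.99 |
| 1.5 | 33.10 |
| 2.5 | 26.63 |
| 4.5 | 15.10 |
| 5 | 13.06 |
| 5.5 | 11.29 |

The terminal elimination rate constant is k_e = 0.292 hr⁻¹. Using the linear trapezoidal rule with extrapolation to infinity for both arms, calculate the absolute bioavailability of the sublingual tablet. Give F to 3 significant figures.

F = 0.858

Trapezoidal AUC_0→7.75 (IV):
  [0→1]: (52.34+39.09)/2 × 1 = 45.715
  [1→4]: (39.09+16.28)/2 × 3 = 83.055
  [4→7]: (16.28+6.78)/2 × 3 = 34.59
  [7→7.25]: (6.78+6.30)/2 × 0.25 = 1.635
  [7.25→7.75]: (6.30+5.45)/2 × 0.5 = 2.9375
  Sum = 167.9325 mg/L·hr
IV tail: 5.45/0.292 = 18.664; AUC_iv,0→∞ = 167.9325 + 18.664 = 186.5965 mg/L·hr
Trapezoidal AUC_0→5.5 (sublingual tablet):
  [0→0.5]: (0.00+26.99)/2 × 0.5 = 6.7475
  [0.5→1.5]: (26.99+33.10)/2 × 1 = 30.045
  [1.5→2.5]: (33.10+26.63)/2 × 1 = 29.865
  [2.5→4.5]: (26.63+15.10)/2 × 2 = 41.73
  [4.5→5]: (15.10+13.06)/2 × 0.5 = 7.04
  [5→5.5]: (13.06+11.29)/2 × 0.5 = 6.0875
  Sum = 121.515 mg/L·hr
sublingual tablet tail: 11.29/0.292 = 38.664; AUC_ev,0→∞ = 121.515 + 38.664 = 160.179 mg/L·hr
F = (AUC_ev/D_ev)/(AUC_iv/D_iv) = (160.179/50)/(186.5965/50) = 3.20358/3.73193 = 0.8584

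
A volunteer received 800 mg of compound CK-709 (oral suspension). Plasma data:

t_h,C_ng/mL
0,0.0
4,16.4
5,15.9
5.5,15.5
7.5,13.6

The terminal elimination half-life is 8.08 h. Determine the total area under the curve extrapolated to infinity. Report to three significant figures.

Trapezoidal AUC_0→7.5:
  [0→4]: (0.0+16.4)/2 × 4 = 32.8
  [4→5]: (16.4+15.9)/2 × 1 = 16.15
  [5→5.5]: (15.9+15.5)/2 × 0.5 = 7.85
  [5.5→7.5]: (15.5+13.6)/2 × 2 = 29.1
  Sum = 85.9 ng/mL·h
k_e = ln2 / t½ = 0.693147 / 8.08 = 0.0858 h^-1
Extrapolated tail: C_last / k_e = 13.6 / 0.0858 = 158.508
AUC_0→∞ = 85.9 + 158.508 = 244.408 ng/mL·h

AUC = 244 ng/mL·h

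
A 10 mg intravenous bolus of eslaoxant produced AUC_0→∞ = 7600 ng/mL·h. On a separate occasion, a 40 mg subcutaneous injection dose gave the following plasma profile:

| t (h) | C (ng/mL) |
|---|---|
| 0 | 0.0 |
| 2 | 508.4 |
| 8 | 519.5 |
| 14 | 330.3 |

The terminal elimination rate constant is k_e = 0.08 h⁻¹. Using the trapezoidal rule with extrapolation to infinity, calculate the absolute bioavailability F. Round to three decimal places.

Trapezoidal AUC_0→14 (subcutaneous injection):
  [0→2]: (0.0+508.4)/2 × 2 = 508.4
  [2→8]: (508.4+519.5)/2 × 6 = 3083.7
  [8→14]: (519.5+330.3)/2 × 6 = 2549.4
  Sum = 6141.5 ng/mL·h
Tail: C_last/k_e = 330.3/0.08 = 4128.750
AUC_0→∞ (subcutaneous injection) = 6141.5 + 4128.750 = 10270.25 ng/mL·h
F = (AUC_ev/D_ev)/(AUC_iv/D_iv) = (10270.25/40)/(7600/10) = 256.75625/760 = 0.3378

F = 0.338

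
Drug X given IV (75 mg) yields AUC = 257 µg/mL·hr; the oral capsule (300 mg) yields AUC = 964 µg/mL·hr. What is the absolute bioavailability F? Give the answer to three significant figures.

F = (AUC_ev / D_ev) / (AUC_iv / D_iv)
  = (964/300) / (257/75)
  = 3.21333 / 3.42667 = 0.9377

F = 0.938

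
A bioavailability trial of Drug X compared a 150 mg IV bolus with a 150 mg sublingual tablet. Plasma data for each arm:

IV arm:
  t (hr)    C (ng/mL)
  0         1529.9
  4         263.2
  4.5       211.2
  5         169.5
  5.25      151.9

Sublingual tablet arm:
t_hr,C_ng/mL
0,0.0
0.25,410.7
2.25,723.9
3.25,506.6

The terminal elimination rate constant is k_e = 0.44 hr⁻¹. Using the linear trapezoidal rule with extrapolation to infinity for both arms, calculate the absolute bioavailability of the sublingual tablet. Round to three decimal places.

F = 0.705

Trapezoidal AUC_0→5.25 (IV):
  [0→4]: (1529.9+263.2)/2 × 4 = 3586.2
  [4→4.5]: (263.2+211.2)/2 × 0.5 = 118.6
  [4.5→5]: (211.2+169.5)/2 × 0.5 = 95.175
  [5→5.25]: (169.5+151.9)/2 × 0.25 = 40.175
  Sum = 3840.15 ng/mL·hr
IV tail: 151.9/0.44 = 345.227; AUC_iv,0→∞ = 3840.15 + 345.227 = 4185.377 ng/mL·hr
Trapezoidal AUC_0→3.25 (sublingual tablet):
  [0→0.25]: (0.0+410.7)/2 × 0.25 = 51.3375
  [0.25→2.25]: (410.7+723.9)/2 × 2 = 1134.6
  [2.25→3.25]: (723.9+506.6)/2 × 1 = 615.25
  Sum = 1801.1875 ng/mL·hr
sublingual tablet tail: 506.6/0.44 = 1151.364; AUC_ev,0→∞ = 1801.1875 + 1151.364 = 2952.5515 ng/mL·hr
F = (AUC_ev/D_ev)/(AUC_iv/D_iv) = (2952.5515/150)/(4185.377/150) = 19.6837/27.9025 = 0.7054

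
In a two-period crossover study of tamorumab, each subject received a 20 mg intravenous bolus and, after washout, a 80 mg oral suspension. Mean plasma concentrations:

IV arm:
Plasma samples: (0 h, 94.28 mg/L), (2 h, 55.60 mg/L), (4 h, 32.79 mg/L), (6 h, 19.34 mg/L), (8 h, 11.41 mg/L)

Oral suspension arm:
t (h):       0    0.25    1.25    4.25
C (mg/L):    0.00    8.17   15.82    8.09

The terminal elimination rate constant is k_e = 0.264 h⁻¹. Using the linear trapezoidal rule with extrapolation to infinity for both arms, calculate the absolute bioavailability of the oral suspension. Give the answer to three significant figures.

F = 0.0546

Trapezoidal AUC_0→8 (IV):
  [0→2]: (94.28+55.60)/2 × 2 = 149.88
  [2→4]: (55.60+32.79)/2 × 2 = 88.39
  [4→6]: (32.79+19.34)/2 × 2 = 52.13
  [6→8]: (19.34+11.41)/2 × 2 = 30.75
  Sum = 321.15 mg/L·h
IV tail: 11.41/0.264 = 43.220; AUC_iv,0→∞ = 321.15 + 43.220 = 364.37 mg/L·h
Trapezoidal AUC_0→4.25 (oral suspension):
  [0→0.25]: (0.00+8.17)/2 × 0.25 = 1.02125
  [0.25→1.25]: (8.17+15.82)/2 × 1 = 11.995
  [1.25→4.25]: (15.82+8.09)/2 × 3 = 35.865
  Sum = 48.88125 mg/L·h
oral suspension tail: 8.09/0.264 = 30.644; AUC_ev,0→∞ = 48.88125 + 30.644 = 79.52525 mg/L·h
F = (AUC_ev/D_ev)/(AUC_iv/D_iv) = (79.52525/80)/(364.37/20) = 0.994066/18.2185 = 0.0546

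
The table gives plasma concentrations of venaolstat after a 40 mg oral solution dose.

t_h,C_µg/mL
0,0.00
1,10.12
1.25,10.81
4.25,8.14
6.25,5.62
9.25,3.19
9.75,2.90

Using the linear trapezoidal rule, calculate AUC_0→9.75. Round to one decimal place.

Trapezoidal AUC_0→9.75:
  [0→1]: (0.00+10.12)/2 × 1 = 5.06
  [1→1.25]: (10.12+10.81)/2 × 0.25 = 2.61625
  [1.25→4.25]: (10.81+8.14)/2 × 3 = 28.425
  [4.25→6.25]: (8.14+5.62)/2 × 2 = 13.76
  [6.25→9.25]: (5.62+3.19)/2 × 3 = 13.215
  [9.25→9.75]: (3.19+2.90)/2 × 0.5 = 1.5225
  Sum = 64.59875 µg/mL·h

AUC = 64.6 µg/mL·h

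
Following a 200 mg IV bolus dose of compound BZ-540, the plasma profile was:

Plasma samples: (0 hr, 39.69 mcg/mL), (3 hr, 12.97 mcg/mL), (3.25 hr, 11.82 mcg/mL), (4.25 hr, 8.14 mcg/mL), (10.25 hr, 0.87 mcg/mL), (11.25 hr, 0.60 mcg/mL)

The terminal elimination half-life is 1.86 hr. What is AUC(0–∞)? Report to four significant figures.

Trapezoidal AUC_0→11.25:
  [0→3]: (39.69+12.97)/2 × 3 = 78.99
  [3→3.25]: (12.97+11.82)/2 × 0.25 = 3.09875
  [3.25→4.25]: (11.82+8.14)/2 × 1 = 9.98
  [4.25→10.25]: (8.14+0.87)/2 × 6 = 27.03
  [10.25→11.25]: (0.87+0.60)/2 × 1 = 0.735
  Sum = 119.83375 mcg/mL·hr
k_e = ln2 / t½ = 0.693147 / 1.86 = 0.3727 hr^-1
Extrapolated tail: C_last / k_e = 0.60 / 0.3727 = 1.610
AUC_0→∞ = 119.83375 + 1.610 = 121.44375 mcg/mL·hr

AUC = 121.4 mcg/mL·hr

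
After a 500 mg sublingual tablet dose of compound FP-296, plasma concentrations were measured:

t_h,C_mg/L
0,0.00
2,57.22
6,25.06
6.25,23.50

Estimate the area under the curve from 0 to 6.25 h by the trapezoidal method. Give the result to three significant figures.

Trapezoidal AUC_0→6.25:
  [0→2]: (0.00+57.22)/2 × 2 = 57.22
  [2→6]: (57.22+25.06)/2 × 4 = 164.56
  [6→6.25]: (25.06+23.50)/2 × 0.25 = 6.07
  Sum = 227.85 mg/L·h

AUC = 228 mg/L·h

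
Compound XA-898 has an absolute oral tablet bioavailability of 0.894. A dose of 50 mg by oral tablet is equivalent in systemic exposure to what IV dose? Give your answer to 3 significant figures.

D_iv = 44.7 mg

Systemic exposure from an extravascular dose = F × D_ev, so the equivalent IV dose is F × D_ev.
D_iv = F × D_ev = 0.894 × 50 = 44.7 mg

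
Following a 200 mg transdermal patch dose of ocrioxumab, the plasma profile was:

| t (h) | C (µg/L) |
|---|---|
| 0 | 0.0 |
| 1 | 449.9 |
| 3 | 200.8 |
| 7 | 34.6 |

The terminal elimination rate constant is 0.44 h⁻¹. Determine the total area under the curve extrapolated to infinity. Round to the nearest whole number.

Trapezoidal AUC_0→7:
  [0→1]: (0.0+449.9)/2 × 1 = 224.95
  [1→3]: (449.9+200.8)/2 × 2 = 650.7
  [3→7]: (200.8+34.6)/2 × 4 = 470.8
  Sum = 1346.45 µg/L·h
Extrapolated tail: C_last / k_e = 34.6 / 0.44 = 78.636
AUC_0→∞ = 1346.45 + 78.636 = 1425.086 µg/L·h

AUC = 1425 µg/L·h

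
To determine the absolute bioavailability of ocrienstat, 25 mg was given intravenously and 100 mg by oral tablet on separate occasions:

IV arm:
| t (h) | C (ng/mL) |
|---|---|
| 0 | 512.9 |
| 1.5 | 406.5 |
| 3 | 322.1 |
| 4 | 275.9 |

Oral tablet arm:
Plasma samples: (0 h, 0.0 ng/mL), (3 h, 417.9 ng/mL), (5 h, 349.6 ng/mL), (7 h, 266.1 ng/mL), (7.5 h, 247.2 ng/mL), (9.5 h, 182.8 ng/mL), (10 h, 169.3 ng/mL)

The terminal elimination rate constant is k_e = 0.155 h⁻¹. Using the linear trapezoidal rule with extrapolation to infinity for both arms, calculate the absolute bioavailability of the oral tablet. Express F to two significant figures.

F = 0.28

Trapezoidal AUC_0→4 (IV):
  [0→1.5]: (512.9+406.5)/2 × 1.5 = 689.55
  [1.5→3]: (406.5+322.1)/2 × 1.5 = 546.45
  [3→4]: (322.1+275.9)/2 × 1 = 299.0
  Sum = 1535.0 ng/mL·h
IV tail: 275.9/0.155 = 1780.000; AUC_iv,0→∞ = 1535.0 + 1780.000 = 3315.0 ng/mL·h
Trapezoidal AUC_0→10 (oral tablet):
  [0→3]: (0.0+417.9)/2 × 3 = 626.85
  [3→5]: (417.9+349.6)/2 × 2 = 767.5
  [5→7]: (349.6+266.1)/2 × 2 = 615.7
  [7→7.5]: (266.1+247.2)/2 × 0.5 = 128.325
  [7.5→9.5]: (247.2+182.8)/2 × 2 = 430.0
  [9.5→10]: (182.8+169.3)/2 × 0.5 = 88.025
  Sum = 2656.4 ng/mL·h
oral tablet tail: 169.3/0.155 = 1092.258; AUC_ev,0→∞ = 2656.4 + 1092.258 = 3748.658 ng/mL·h
F = (AUC_ev/D_ev)/(AUC_iv/D_iv) = (3748.658/100)/(3315.0/25) = 37.48658/132.6 = 0.2827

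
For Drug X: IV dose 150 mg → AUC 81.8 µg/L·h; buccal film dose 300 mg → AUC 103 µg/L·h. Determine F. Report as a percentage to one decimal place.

F = (AUC_ev / D_ev) / (AUC_iv / D_iv)
  = (103/300) / (81.8/150)
  = 0.343333 / 0.545333 = 0.6296
  = 62.96%

F = 63.0%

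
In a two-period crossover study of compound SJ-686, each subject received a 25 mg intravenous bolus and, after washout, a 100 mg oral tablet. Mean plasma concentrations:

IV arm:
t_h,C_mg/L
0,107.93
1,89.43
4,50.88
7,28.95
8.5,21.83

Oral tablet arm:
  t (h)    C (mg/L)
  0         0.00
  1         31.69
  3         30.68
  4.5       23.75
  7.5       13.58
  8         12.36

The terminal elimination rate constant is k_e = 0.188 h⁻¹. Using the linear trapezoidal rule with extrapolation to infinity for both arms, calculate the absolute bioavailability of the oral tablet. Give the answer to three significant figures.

Trapezoidal AUC_0→8.5 (IV):
  [0→1]: (107.93+89.43)/2 × 1 = 98.68
  [1→4]: (89.43+50.88)/2 × 3 = 210.465
  [4→7]: (50.88+28.95)/2 × 3 = 119.745
  [7→8.5]: (28.95+21.83)/2 × 1.5 = 38.085
  Sum = 466.975 mg/L·h
IV tail: 21.83/0.188 = 116.117; AUC_iv,0→∞ = 466.975 + 116.117 = 583.092 mg/L·h
Trapezoidal AUC_0→8 (oral tablet):
  [0→1]: (0.00+31.69)/2 × 1 = 15.845
  [1→3]: (31.69+30.68)/2 × 2 = 62.37
  [3→4.5]: (30.68+23.75)/2 × 1.5 = 40.8225
  [4.5→7.5]: (23.75+13.58)/2 × 3 = 55.995
  [7.5→8]: (13.58+12.36)/2 × 0.5 = 6.485
  Sum = 181.5175 mg/L·h
oral tablet tail: 12.36/0.188 = 65.745; AUC_ev,0→∞ = 181.5175 + 65.745 = 247.2625 mg/L·h
F = (AUC_ev/D_ev)/(AUC_iv/D_iv) = (247.2625/100)/(583.092/25) = 2.472625/23.32368 = 0.1060

F = 0.106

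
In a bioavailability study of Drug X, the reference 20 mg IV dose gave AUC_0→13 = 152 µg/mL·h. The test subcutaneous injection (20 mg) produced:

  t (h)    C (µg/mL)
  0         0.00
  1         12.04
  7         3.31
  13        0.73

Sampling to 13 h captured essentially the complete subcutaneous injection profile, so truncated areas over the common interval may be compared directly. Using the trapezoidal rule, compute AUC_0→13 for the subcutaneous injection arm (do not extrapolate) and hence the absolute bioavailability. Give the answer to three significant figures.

F = 0.422

Trapezoidal AUC_0→13 (subcutaneous injection):
  [0→1]: (0.00+12.04)/2 × 1 = 6.02
  [1→7]: (12.04+3.31)/2 × 6 = 46.05
  [7→13]: (3.31+0.73)/2 × 6 = 12.12
  Sum = 64.19 µg/mL·h
F = (AUC_ev/D_ev)/(AUC_iv/D_iv) = (64.19/20)/(152/20) = 3.2095/7.6 = 0.4223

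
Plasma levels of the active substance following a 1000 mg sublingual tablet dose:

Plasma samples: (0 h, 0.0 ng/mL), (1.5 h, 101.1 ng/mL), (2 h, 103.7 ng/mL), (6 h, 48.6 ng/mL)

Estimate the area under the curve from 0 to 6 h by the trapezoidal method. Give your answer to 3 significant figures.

Trapezoidal AUC_0→6:
  [0→1.5]: (0.0+101.1)/2 × 1.5 = 75.825
  [1.5→2]: (101.1+103.7)/2 × 0.5 = 51.2
  [2→6]: (103.7+48.6)/2 × 4 = 304.6
  Sum = 431.625 ng/mL·h

AUC = 432 ng/mL·h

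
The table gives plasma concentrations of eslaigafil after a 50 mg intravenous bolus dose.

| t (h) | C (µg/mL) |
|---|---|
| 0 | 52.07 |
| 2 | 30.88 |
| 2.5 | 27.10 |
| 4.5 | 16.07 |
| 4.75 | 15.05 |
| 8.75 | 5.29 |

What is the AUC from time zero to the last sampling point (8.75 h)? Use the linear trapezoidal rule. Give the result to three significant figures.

Trapezoidal AUC_0→8.75:
  [0→2]: (52.07+30.88)/2 × 2 = 82.95
  [2→2.5]: (30.88+27.10)/2 × 0.5 = 14.495
  [2.5→4.5]: (27.10+16.07)/2 × 2 = 43.17
  [4.5→4.75]: (16.07+15.05)/2 × 0.25 = 3.89
  [4.75→8.75]: (15.05+5.29)/2 × 4 = 40.68
  Sum = 185.185 µg/mL·h

AUC = 185 µg/mL·h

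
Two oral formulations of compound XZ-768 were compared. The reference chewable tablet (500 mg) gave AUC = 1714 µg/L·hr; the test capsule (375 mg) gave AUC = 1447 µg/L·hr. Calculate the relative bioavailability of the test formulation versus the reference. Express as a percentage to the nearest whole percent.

F_rel = 113%

F_rel = (AUC_test/D_test) / (AUC_ref/D_ref)
      = (1447/375) / (1714/500)
      = 3.85867 / 3.428 = 1.1256 = 112.56%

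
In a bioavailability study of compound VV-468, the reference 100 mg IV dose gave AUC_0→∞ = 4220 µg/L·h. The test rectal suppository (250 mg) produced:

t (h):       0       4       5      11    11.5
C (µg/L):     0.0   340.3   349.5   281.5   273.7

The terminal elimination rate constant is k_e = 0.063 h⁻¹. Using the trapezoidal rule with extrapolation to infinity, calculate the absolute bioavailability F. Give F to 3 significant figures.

Trapezoidal AUC_0→11.5 (rectal suppository):
  [0→4]: (0.0+340.3)/2 × 4 = 680.6
  [4→5]: (340.3+349.5)/2 × 1 = 344.9
  [5→11]: (349.5+281.5)/2 × 6 = 1893.0
  [11→11.5]: (281.5+273.7)/2 × 0.5 = 138.8
  Sum = 3057.3 µg/L·h
Tail: C_last/k_e = 273.7/0.063 = 4344.444
AUC_0→∞ (rectal suppository) = 3057.3 + 4344.444 = 7401.744 µg/L·h
F = (AUC_ev/D_ev)/(AUC_iv/D_iv) = (7401.744/250)/(4220/100) = 29.606976/42.2 = 0.7016

F = 0.702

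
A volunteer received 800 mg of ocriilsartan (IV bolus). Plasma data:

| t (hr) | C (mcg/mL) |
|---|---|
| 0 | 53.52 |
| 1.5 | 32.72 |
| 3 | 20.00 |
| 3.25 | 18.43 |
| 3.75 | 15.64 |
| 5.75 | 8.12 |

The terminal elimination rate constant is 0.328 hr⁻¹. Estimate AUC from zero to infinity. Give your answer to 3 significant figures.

Trapezoidal AUC_0→5.75:
  [0→1.5]: (53.52+32.72)/2 × 1.5 = 64.68
  [1.5→3]: (32.72+20.00)/2 × 1.5 = 39.54
  [3→3.25]: (20.00+18.43)/2 × 0.25 = 4.80375
  [3.25→3.75]: (18.43+15.64)/2 × 0.5 = 8.5175
  [3.75→5.75]: (15.64+8.12)/2 × 2 = 23.76
  Sum = 141.30125 mcg/mL·hr
Extrapolated tail: C_last / k_e = 8.12 / 0.328 = 24.756
AUC_0→∞ = 141.30125 + 24.756 = 166.05725 mcg/mL·hr

AUC = 166 mcg/mL·hr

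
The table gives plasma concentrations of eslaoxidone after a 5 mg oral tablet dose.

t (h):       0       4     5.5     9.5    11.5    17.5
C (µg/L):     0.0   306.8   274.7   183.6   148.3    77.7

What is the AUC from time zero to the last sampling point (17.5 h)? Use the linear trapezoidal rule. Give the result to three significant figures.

Trapezoidal AUC_0→17.5:
  [0→4]: (0.0+306.8)/2 × 4 = 613.6
  [4→5.5]: (306.8+274.7)/2 × 1.5 = 436.125
  [5.5→9.5]: (274.7+183.6)/2 × 4 = 916.6
  [9.5→11.5]: (183.6+148.3)/2 × 2 = 331.9
  [11.5→17.5]: (148.3+77.7)/2 × 6 = 678.0
  Sum = 2976.225 µg/L·h

AUC = 2980 µg/L·h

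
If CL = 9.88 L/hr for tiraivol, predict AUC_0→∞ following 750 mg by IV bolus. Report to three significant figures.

AUC = 75.9 mg/L·hr

AUC_0→∞ = Dose_iv / CL
        = 750 / 9.88 = 75.9109 mg/L·hr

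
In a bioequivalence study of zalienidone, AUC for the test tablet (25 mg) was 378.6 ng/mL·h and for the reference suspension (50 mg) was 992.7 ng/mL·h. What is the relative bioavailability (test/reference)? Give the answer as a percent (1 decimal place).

F_rel = (AUC_test/D_test) / (AUC_ref/D_ref)
      = (378.6/25) / (992.7/50)
      = 15.144 / 19.854 = 0.7628 = 76.28%

F_rel = 76.3%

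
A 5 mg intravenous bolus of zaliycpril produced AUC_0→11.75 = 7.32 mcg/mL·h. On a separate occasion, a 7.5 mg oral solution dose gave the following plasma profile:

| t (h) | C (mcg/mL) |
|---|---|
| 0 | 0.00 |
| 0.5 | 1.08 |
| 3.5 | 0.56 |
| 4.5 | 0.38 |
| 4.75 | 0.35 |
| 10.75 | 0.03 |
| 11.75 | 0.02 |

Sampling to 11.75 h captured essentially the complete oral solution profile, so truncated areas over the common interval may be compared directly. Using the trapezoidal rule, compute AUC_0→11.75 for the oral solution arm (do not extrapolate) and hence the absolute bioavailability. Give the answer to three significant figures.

F = 0.406

Trapezoidal AUC_0→11.75 (oral solution):
  [0→0.5]: (0.00+1.08)/2 × 0.5 = 0.27
  [0.5→3.5]: (1.08+0.56)/2 × 3 = 2.46
  [3.5→4.5]: (0.56+0.38)/2 × 1 = 0.47
  [4.5→4.75]: (0.38+0.35)/2 × 0.25 = 0.09125
  [4.75→10.75]: (0.35+0.03)/2 × 6 = 1.14
  [10.75→11.75]: (0.03+0.02)/2 × 1 = 0.025
  Sum = 4.45625 mcg/mL·h
F = (AUC_ev/D_ev)/(AUC_iv/D_iv) = (4.45625/7.5)/(7.32/5) = 0.594167/1.464 = 0.4059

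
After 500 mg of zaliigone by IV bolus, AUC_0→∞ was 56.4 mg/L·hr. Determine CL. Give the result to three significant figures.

CL = Dose_iv / AUC_0→∞
   = 500 / 56.4 = 8.86525 L/hr

CL = 8.87 L/hr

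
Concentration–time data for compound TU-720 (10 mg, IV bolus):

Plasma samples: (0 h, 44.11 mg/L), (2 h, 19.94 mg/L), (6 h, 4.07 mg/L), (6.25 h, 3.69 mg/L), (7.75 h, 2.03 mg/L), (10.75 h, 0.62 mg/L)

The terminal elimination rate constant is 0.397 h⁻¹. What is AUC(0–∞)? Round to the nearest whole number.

Trapezoidal AUC_0→10.75:
  [0→2]: (44.11+19.94)/2 × 2 = 64.05
  [2→6]: (19.94+4.07)/2 × 4 = 48.02
  [6→6.25]: (4.07+3.69)/2 × 0.25 = 0.97
  [6.25→7.75]: (3.69+2.03)/2 × 1.5 = 4.29
  [7.75→10.75]: (2.03+0.62)/2 × 3 = 3.975
  Sum = 121.305 mg/L·h
Extrapolated tail: C_last / k_e = 0.62 / 0.397 = 1.562
AUC_0→∞ = 121.305 + 1.562 = 122.867 mg/L·h

AUC = 123 mg/L·h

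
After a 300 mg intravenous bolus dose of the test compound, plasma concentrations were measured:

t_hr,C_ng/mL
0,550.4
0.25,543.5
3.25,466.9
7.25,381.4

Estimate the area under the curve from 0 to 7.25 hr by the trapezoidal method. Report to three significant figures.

Trapezoidal AUC_0→7.25:
  [0→0.25]: (550.4+543.5)/2 × 0.25 = 136.7375
  [0.25→3.25]: (543.5+466.9)/2 × 3 = 1515.6
  [3.25→7.25]: (466.9+381.4)/2 × 4 = 1696.6
  Sum = 3348.9375 ng/mL·hr

AUC = 3350 ng/mL·hr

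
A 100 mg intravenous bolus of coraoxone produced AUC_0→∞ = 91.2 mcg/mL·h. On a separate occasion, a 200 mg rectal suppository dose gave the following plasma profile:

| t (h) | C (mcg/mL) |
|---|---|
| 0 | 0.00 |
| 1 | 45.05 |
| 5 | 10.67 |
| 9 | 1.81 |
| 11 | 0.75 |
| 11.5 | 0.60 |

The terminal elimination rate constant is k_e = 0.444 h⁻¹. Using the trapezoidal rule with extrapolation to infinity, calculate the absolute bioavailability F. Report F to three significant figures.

Trapezoidal AUC_0→11.5 (rectal suppository):
  [0→1]: (0.00+45.05)/2 × 1 = 22.525
  [1→5]: (45.05+10.67)/2 × 4 = 111.44
  [5→9]: (10.67+1.81)/2 × 4 = 24.96
  [9→11]: (1.81+0.75)/2 × 2 = 2.56
  [11→11.5]: (0.75+0.60)/2 × 0.5 = 0.3375
  Sum = 161.8225 mcg/mL·h
Tail: C_last/k_e = 0.60/0.444 = 1.351
AUC_0→∞ (rectal suppository) = 161.8225 + 1.351 = 163.1735 mcg/mL·h
F = (AUC_ev/D_ev)/(AUC_iv/D_iv) = (163.1735/200)/(91.2/100) = 0.8158675/0.912 = 0.8946

F = 0.895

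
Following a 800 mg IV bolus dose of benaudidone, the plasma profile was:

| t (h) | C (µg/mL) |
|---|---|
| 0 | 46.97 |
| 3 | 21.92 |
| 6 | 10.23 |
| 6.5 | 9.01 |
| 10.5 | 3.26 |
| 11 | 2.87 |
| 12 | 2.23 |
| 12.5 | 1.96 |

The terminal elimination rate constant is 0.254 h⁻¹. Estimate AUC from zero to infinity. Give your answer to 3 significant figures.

AUC = 194 µg/mL·h

Trapezoidal AUC_0→12.5:
  [0→3]: (46.97+21.92)/2 × 3 = 103.335
  [3→6]: (21.92+10.23)/2 × 3 = 48.225
  [6→6.5]: (10.23+9.01)/2 × 0.5 = 4.81
  [6.5→10.5]: (9.01+3.26)/2 × 4 = 24.54
  [10.5→11]: (3.26+2.87)/2 × 0.5 = 1.5325
  [11→12]: (2.87+2.23)/2 × 1 = 2.55
  [12→12.5]: (2.23+1.96)/2 × 0.5 = 1.0475
  Sum = 186.04 µg/mL·h
Extrapolated tail: C_last / k_e = 1.96 / 0.254 = 7.717
AUC_0→∞ = 186.04 + 7.717 = 193.757 µg/mL·h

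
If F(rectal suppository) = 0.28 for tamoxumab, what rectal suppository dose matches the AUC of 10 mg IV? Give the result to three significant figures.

For equal systemic exposure: F × D_ev = D_iv
D_ev = D_iv / F = 10 / 0.28 = 35.7143 mg

D_rectal = 35.7 mg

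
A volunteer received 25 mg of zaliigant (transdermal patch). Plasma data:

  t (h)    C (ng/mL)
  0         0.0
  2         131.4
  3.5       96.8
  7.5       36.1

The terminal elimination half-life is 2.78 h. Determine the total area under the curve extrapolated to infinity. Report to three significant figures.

AUC = 713 ng/mL·h

Trapezoidal AUC_0→7.5:
  [0→2]: (0.0+131.4)/2 × 2 = 131.4
  [2→3.5]: (131.4+96.8)/2 × 1.5 = 171.15
  [3.5→7.5]: (96.8+36.1)/2 × 4 = 265.8
  Sum = 568.35 ng/mL·h
k_e = ln2 / t½ = 0.693147 / 2.78 = 0.2493 h^-1
Extrapolated tail: C_last / k_e = 36.1 / 0.2493 = 144.805
AUC_0→∞ = 568.35 + 144.805 = 713.155 ng/mL·h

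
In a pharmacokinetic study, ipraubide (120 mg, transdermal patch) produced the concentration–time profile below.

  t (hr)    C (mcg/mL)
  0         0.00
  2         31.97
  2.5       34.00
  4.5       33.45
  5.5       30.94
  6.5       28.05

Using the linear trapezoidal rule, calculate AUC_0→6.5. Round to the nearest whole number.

AUC = 178 mcg/mL·hr

Trapezoidal AUC_0→6.5:
  [0→2]: (0.00+31.97)/2 × 2 = 31.97
  [2→2.5]: (31.97+34.00)/2 × 0.5 = 16.4925
  [2.5→4.5]: (34.00+33.45)/2 × 2 = 67.45
  [4.5→5.5]: (33.45+30.94)/2 × 1 = 32.195
  [5.5→6.5]: (30.94+28.05)/2 × 1 = 29.495
  Sum = 177.6025 mcg/mL·hr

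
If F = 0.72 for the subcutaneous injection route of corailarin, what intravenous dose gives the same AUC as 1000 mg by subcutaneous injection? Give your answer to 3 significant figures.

Systemic exposure from an extravascular dose = F × D_ev, so the equivalent IV dose is F × D_ev.
D_iv = F × D_ev = 0.72 × 1000 = 720 mg

D_iv = 720 mg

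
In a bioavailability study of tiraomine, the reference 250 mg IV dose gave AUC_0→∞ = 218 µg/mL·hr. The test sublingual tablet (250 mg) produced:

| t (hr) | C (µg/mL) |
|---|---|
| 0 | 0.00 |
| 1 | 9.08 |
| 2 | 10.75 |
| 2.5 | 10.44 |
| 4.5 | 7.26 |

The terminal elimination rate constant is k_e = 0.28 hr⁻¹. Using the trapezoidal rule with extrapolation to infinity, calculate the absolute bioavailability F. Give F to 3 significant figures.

F = 0.291

Trapezoidal AUC_0→4.5 (sublingual tablet):
  [0→1]: (0.00+9.08)/2 × 1 = 4.54
  [1→2]: (9.08+10.75)/2 × 1 = 9.915
  [2→2.5]: (10.75+10.44)/2 × 0.5 = 5.2975
  [2.5→4.5]: (10.44+7.26)/2 × 2 = 17.7
  Sum = 37.4525 µg/mL·hr
Tail: C_last/k_e = 7.26/0.28 = 25.929
AUC_0→∞ (sublingual tablet) = 37.4525 + 25.929 = 63.3815 µg/mL·hr
F = (AUC_ev/D_ev)/(AUC_iv/D_iv) = (63.3815/250)/(218/250) = 0.253526/0.872 = 0.2907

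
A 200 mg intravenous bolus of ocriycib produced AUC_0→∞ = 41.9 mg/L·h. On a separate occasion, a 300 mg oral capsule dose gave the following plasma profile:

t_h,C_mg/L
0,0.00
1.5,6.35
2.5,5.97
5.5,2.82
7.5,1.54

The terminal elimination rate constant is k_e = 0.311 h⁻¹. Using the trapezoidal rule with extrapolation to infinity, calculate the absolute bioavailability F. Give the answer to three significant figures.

Trapezoidal AUC_0→7.5 (oral capsule):
  [0→1.5]: (0.00+6.35)/2 × 1.5 = 4.7625
  [1.5→2.5]: (6.35+5.97)/2 × 1 = 6.16
  [2.5→5.5]: (5.97+2.82)/2 × 3 = 13.185
  [5.5→7.5]: (2.82+1.54)/2 × 2 = 4.36
  Sum = 28.4675 mg/L·h
Tail: C_last/k_e = 1.54/0.311 = 4.952
AUC_0→∞ (oral capsule) = 28.4675 + 4.952 = 33.4195 mg/L·h
F = (AUC_ev/D_ev)/(AUC_iv/D_iv) = (33.4195/300)/(41.9/200) = 0.111398/0.2095 = 0.5317

F = 0.532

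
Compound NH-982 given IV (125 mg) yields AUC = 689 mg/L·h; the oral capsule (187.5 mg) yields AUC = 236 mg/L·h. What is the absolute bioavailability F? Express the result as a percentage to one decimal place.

F = 22.8%

F = (AUC_ev / D_ev) / (AUC_iv / D_iv)
  = (236/187.5) / (689/125)
  = 1.25867 / 5.512 = 0.2284
  = 22.84%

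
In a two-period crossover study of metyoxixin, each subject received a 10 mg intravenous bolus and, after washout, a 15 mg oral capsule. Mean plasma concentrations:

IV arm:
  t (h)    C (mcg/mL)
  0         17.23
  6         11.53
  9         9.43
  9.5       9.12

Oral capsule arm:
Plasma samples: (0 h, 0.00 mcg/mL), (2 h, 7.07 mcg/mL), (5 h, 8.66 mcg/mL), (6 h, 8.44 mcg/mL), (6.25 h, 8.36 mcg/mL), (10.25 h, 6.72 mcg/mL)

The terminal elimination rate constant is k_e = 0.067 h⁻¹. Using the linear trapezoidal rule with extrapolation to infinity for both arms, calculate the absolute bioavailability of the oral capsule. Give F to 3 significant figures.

Trapezoidal AUC_0→9.5 (IV):
  [0→6]: (17.23+11.53)/2 × 6 = 86.28
  [6→9]: (11.53+9.43)/2 × 3 = 31.44
  [9→9.5]: (9.43+9.12)/2 × 0.5 = 4.6375
  Sum = 122.3575 mcg/mL·h
IV tail: 9.12/0.067 = 136.119; AUC_iv,0→∞ = 122.3575 + 136.119 = 258.4765 mcg/mL·h
Trapezoidal AUC_0→10.25 (oral capsule):
  [0→2]: (0.00+7.07)/2 × 2 = 7.07
  [2→5]: (7.07+8.66)/2 × 3 = 23.595
  [5→6]: (8.66+8.44)/2 × 1 = 8.55
  [6→6.25]: (8.44+8.36)/2 × 0.25 = 2.1
  [6.25→10.25]: (8.36+6.72)/2 × 4 = 30.16
  Sum = 71.475 mcg/mL·h
oral capsule tail: 6.72/0.067 = 100.299; AUC_ev,0→∞ = 71.475 + 100.299 = 171.774 mcg/mL·h
F = (AUC_ev/D_ev)/(AUC_iv/D_iv) = (171.774/15)/(258.4765/10) = 11.4516/25.84765 = 0.4430

F = 0.443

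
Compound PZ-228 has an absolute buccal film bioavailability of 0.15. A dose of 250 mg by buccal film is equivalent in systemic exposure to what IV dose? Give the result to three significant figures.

D_iv = 37.5 mg

Systemic exposure from an extravascular dose = F × D_ev, so the equivalent IV dose is F × D_ev.
D_iv = F × D_ev = 0.15 × 250 = 37.5 mg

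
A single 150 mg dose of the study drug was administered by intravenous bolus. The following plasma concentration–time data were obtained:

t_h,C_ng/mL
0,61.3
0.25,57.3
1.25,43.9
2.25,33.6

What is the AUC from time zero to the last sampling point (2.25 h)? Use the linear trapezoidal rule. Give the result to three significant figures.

AUC = 104 ng/mL·h

Trapezoidal AUC_0→2.25:
  [0→0.25]: (61.3+57.3)/2 × 0.25 = 14.825
  [0.25→1.25]: (57.3+43.9)/2 × 1 = 50.6
  [1.25→2.25]: (43.9+33.6)/2 × 1 = 38.75
  Sum = 104.175 ng/mL·h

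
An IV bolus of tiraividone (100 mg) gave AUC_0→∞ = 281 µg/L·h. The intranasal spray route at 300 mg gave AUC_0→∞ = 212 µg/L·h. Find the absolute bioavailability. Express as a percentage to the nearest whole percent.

F = 25%

F = (AUC_ev / D_ev) / (AUC_iv / D_iv)
  = (212/300) / (281/100)
  = 0.706667 / 2.81 = 0.2515
  = 25.15%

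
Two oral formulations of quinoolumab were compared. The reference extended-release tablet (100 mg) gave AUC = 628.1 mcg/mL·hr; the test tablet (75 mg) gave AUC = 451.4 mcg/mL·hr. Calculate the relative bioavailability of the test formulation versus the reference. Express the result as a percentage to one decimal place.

F_rel = (AUC_test/D_test) / (AUC_ref/D_ref)
      = (451.4/75) / (628.1/100)
      = 6.01867 / 6.281 = 0.9582 = 95.82%

F_rel = 95.8%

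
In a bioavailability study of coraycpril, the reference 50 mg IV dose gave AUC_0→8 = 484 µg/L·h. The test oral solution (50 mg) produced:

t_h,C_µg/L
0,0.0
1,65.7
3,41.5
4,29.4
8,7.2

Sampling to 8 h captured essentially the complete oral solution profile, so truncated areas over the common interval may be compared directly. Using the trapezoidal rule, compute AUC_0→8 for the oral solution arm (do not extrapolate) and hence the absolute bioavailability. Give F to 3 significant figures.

Trapezoidal AUC_0→8 (oral solution):
  [0→1]: (0.0+65.7)/2 × 1 = 32.85
  [1→3]: (65.7+41.5)/2 × 2 = 107.2
  [3→4]: (41.5+29.4)/2 × 1 = 35.45
  [4→8]: (29.4+7.2)/2 × 4 = 73.2
  Sum = 248.7 µg/L·h
F = (AUC_ev/D_ev)/(AUC_iv/D_iv) = (248.7/50)/(484/50) = 4.974/9.68 = 0.5138

F = 0.514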